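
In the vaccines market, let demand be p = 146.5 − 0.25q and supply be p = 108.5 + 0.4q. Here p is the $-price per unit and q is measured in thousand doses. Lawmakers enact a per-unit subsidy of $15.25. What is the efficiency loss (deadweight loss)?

$178.89 thousand

Competitive equilibrium: 146.5 − 0.25q = 108.5 + 0.4q → q* = 58.4615, p* = 131.8846.
The subsidy lowers effective supply by 15.25: p = 93.25 + 0.4q.
New quantity: 146.5 − 0.25q = 93.25 + 0.4q → q' = 81.9231.
Overproduction Δq = 81.9231 − 58.4615 = 23.4616; wedge = subsidy = 15.25.
DWL = ½ × 23.4616 × 15.25 = $178.89 thousand.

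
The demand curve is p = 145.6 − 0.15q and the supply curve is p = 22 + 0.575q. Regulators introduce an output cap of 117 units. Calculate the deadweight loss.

Competitive equilibrium: 145.6 − 0.15q = 22 + 0.575q → q* = 170.4828, p* = 120.0276.
At q = 117: demand price = 145.6 − 0.15·117 = 128.05; supply price = 22 + 0.575·117 = 89.275.
Δq = 170.4828 − 117 = 53.4828; wedge = 128.05 − 89.275 = 38.775.
Deadweight loss = ½ × 53.4828 × 38.775 = 1036.90.

1036.90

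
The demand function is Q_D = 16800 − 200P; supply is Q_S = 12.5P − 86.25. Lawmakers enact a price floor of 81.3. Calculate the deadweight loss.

In inverse form: demand P = 84 − 0.005Q, supply P = 6.9 + 0.08Q.
Competitive equilibrium: 84 − 0.005Q = 6.9 + 0.08Q → Q* = 907.0588, P* = 79.4647.
At the floor P = 81.3, quantity demanded = (84 − 81.3)/0.005 = 540.
Sellers' marginal cost at Q' = 540: 6.9 + 0.08·540 = 50.1.
ΔQ = 907.0588 − 540 = 367.0588; wedge = 81.3 − 50.1 = 31.2.
DWL = ½ × 367.0588 × 31.2 = 5726.12.

5726.12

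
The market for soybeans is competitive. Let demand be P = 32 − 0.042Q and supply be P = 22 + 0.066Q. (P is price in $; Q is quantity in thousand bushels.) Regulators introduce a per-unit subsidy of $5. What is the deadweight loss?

$115.74 thousand

Competitive equilibrium: 32 − 0.042Q = 22 + 0.066Q → Q* = 92.5926, P* = 28.1111.
The subsidy lowers effective supply by 5: P = 17 + 0.066Q.
New quantity: 32 − 0.042Q = 17 + 0.066Q → Q' = 138.8889.
Overproduction ΔQ = 138.8889 − 92.5926 = 46.2963; wedge = subsidy = 5.
The triangle = ½ × 46.2963 × 5 = $115.74 thousand.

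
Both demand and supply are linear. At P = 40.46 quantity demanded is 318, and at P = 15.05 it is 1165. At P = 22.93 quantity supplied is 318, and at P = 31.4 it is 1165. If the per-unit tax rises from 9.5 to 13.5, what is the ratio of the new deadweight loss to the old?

Demand slope = (15.05 − 40.46)/(1165 − 318) = −0.03, so P = 50 − 0.03Q.
Supply slope = (31.4 − 22.93)/(1165 − 318) = 0.01, so P = 19.75 + 0.01Q.
Competitive equilibrium: 50 − 0.03Q = 19.75 + 0.01Q → Q* = 756.25, P* = 27.3125.
For a per-unit tax t: ΔQ = t/0.04, so DWL = ½·t·(t/0.04) = t²/0.08.
At t = 9.5: DWL = 1128.125. At t = 13.5: DWL = 2278.125.
Ratio = (13.5/9.5)² = 2.019.

2.019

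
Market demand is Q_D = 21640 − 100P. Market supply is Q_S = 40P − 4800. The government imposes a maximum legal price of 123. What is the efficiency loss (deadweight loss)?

121440.57

In inverse form: demand P = 216.4 − 0.01Q, supply P = 120 + 0.025Q.
Competitive equilibrium: 216.4 − 0.01Q = 120 + 0.025Q → Q* = 2754.2857, P* = 188.8571.
At the ceiling P = 123, quantity supplied = (123 − 120)/0.025 = 120.
Willingness to pay at Q' = 120: 216.4 − 0.01·120 = 215.2.
ΔQ = 2754.2857 − 120 = 2634.2857; wedge = 215.2 − 123 = 92.2.
DWL = ½ × 2634.2857 × 92.2 = 121440.57.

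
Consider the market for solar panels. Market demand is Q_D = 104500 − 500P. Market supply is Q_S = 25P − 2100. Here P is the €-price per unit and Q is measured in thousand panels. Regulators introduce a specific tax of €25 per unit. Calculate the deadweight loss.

€7440.48 thousand

In inverse form: demand P = 209 − 0.002Q, supply P = 84 + 0.04Q.
Competitive equilibrium: 209 − 0.002Q = 84 + 0.04Q → Q* = 2976.1905, P* = 203.0476.
With the tax, the buyer price exceeds the seller price by 25: (209 − 0.002Q) − (84 + 0.04Q) = 25 → Q' = 2380.9524.
ΔQ = 2976.1905 − 2380.9524 = 595.2381; the wedge equals the tax, 25.
Welfare loss = ½ × 595.2381 × 25 = €7440.48 thousand.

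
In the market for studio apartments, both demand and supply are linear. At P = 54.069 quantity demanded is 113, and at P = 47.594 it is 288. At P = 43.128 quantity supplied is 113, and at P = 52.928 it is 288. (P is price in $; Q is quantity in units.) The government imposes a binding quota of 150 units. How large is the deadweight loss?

Demand slope = (47.594 − 54.069)/(288 − 113) = −0.037, so P = 58.25 − 0.037Q.
Supply slope = (52.928 − 43.128)/(288 − 113) = 0.056, so P = 36.8 + 0.056Q.
Competitive equilibrium: 58.25 − 0.037Q = 36.8 + 0.056Q → Q* = 230.6452, P* = 49.7161.
At Q = 150: demand price = 58.25 − 0.037·150 = 52.7; supply price = 36.8 + 0.056·150 = 45.2.
ΔQ = 230.6452 − 150 = 80.6452; wedge = 52.7 − 45.2 = 7.5.
The triangle = ½ × 80.6452 × 7.5 = $302.42.

$302.42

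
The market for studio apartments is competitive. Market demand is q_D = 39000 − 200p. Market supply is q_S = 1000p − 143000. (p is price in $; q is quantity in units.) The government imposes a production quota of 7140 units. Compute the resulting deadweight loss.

In inverse form: demand p = 195 − 0.005q, supply p = 143 + 0.001q.
Competitive equilibrium: 195 − 0.005q = 143 + 0.001q → q* = 8666.6667, p* = 151.6667.
At q = 7140: demand price = 195 − 0.005·7140 = 159.3; supply price = 143 + 0.001·7140 = 150.14.
Δq = 8666.6667 − 7140 = 1526.6667; wedge = 159.3 − 150.14 = 9.16.
The triangle = ½ × 1526.6667 × 9.16 = $6992.13.

$6992.13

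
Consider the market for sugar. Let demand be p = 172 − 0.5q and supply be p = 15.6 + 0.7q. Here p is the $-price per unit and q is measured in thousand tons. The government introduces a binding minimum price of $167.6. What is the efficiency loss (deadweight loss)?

Competitive equilibrium: 172 − 0.5q = 15.6 + 0.7q → q* = 130.3333, p* = 106.8333.
At the floor p = 167.6, quantity demanded = (172 − 167.6)/0.5 = 8.8.
Sellers' marginal cost at q' = 8.8: 15.6 + 0.7·8.8 = 21.76.
Δq = 130.3333 − 8.8 = 121.5333; wedge = 167.6 − 21.76 = 145.84.
Welfare loss = ½ × 121.5333 × 145.84 = $8862.21 thousand.

$8862.21 thousand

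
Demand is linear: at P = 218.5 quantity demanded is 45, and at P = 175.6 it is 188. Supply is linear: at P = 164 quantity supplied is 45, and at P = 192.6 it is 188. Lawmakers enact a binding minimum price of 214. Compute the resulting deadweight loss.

Demand slope = (175.6 − 218.5)/(188 − 45) = −0.3, so P = 232 − 0.3Q.
Supply slope = (192.6 − 164)/(188 − 45) = 0.2, so P = 155 + 0.2Q.
Competitive equilibrium: 232 − 0.3Q = 155 + 0.2Q → Q* = 154, P* = 185.8.
At the floor P = 214, quantity demanded = (232 − 214)/0.3 = 60.
Sellers' marginal cost at Q' = 60: 155 + 0.2·60 = 167.
ΔQ = 154 − 60 = 94; wedge = 214 − 167 = 47.
The triangle = ½ × 94 × 47 = 2209.

2209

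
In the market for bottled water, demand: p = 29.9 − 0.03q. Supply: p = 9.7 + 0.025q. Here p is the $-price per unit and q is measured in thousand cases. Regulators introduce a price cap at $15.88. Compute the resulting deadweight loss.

Competitive equilibrium: 29.9 − 0.03q = 9.7 + 0.025q → q* = 367.2727, p* = 18.8818.
At the ceiling p = 15.88, quantity supplied = (15.88 − 9.7)/0.025 = 247.2.
Willingness to pay at q' = 247.2: 29.9 − 0.03·247.2 = 22.484.
Δq = 367.2727 − 247.2 = 120.0727; wedge = 22.484 − 15.88 = 6.604.
Deadweight loss = ½ × 120.0727 × 6.604 = $396.48 thousand.

$396.48 thousand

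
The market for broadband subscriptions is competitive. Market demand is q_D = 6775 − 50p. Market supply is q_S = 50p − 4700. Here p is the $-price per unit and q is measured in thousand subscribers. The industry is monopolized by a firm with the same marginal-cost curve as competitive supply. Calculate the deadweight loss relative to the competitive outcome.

In inverse form: demand p = 135.5 − 0.02q, supply p = 94 + 0.02q.
Competitive equilibrium: 135.5 − 0.02q = 94 + 0.02q → q* = 1037.5, p* = 114.75.
Marginal revenue: MR = 135.5 − 0.04q. Set MR = MC: 135.5 − 0.04q = 94 + 0.02q → q_m = 691.666667.
Price p_m = 135.5 − 0.02·691.666667 = 121.666667; MC(q_m) = 94 + 0.02·691.666667 = 107.833333.
Competitive q* = 1037.5, so Δq = 345.833333; wedge = 121.666667 − 107.833333 = 13.833334.
DWL = ½ × 345.833333 × 13.833334 = $2392.01 thousand.

$2392.01 thousand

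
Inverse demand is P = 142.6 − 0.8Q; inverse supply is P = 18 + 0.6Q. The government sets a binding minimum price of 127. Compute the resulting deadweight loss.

Competitive equilibrium: 142.6 − 0.8Q = 18 + 0.6Q → Q* = 89, P* = 71.4.
At the floor P = 127, quantity demanded = (142.6 − 127)/0.8 = 19.5.
Sellers' marginal cost at Q' = 19.5: 18 + 0.6·19.5 = 29.7.
ΔQ = 89 − 19.5 = 69.5; wedge = 127 − 29.7 = 97.3.
Welfare loss = ½ × 69.5 × 97.3 = 3381.175.

3381.175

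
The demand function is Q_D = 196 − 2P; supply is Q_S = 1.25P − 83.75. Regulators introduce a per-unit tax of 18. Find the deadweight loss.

In inverse form: demand P = 98 − 0.5Q, supply P = 67 + 0.8Q.
Competitive equilibrium: 98 − 0.5Q = 67 + 0.8Q → Q* = 23.8462, P* = 86.0769.
With the tax, the buyer price exceeds the seller price by 18: (98 − 0.5Q) − (67 + 0.8Q) = 18 → Q' = 10.
ΔQ = 23.8462 − 10 = 13.8462; the wedge equals the tax, 18.
The triangle = ½ × 13.8462 × 18 = 124.62.

124.62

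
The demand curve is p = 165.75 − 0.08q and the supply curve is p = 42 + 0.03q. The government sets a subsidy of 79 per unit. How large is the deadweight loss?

28368.18

Competitive equilibrium: 165.75 − 0.08q = 42 + 0.03q → q* = 1125, p* = 75.75.
The subsidy lowers effective supply by 79: p = 0.03q − 37.
New quantity: 165.75 − 0.08q = 0.03q − 37 → q' = 1843.1818.
Overproduction Δq = 1843.1818 − 1125 = 718.1818; wedge = subsidy = 79.
Welfare loss = ½ × 718.1818 × 79 = 28368.18.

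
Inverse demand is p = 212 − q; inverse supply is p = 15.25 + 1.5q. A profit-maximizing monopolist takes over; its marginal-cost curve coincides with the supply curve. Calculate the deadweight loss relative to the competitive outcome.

Competitive equilibrium: 212 − q = 15.25 + 1.5q → q* = 78.7, p* = 133.3.
Marginal revenue: MR = 212 − 2q. Set MR = MC: 212 − 2q = 15.25 + 1.5q → q_m = 56.2143.
Price p_m = 212 − 1·56.2143 = 155.7857; MC(q_m) = 15.25 + 1.5·56.2143 = 99.5715.
Competitive q* = 78.7, so Δq = 22.4857; wedge = 155.7857 − 99.5715 = 56.2142.
Welfare loss = ½ × 22.4857 × 56.2142 = 632.01.

632.01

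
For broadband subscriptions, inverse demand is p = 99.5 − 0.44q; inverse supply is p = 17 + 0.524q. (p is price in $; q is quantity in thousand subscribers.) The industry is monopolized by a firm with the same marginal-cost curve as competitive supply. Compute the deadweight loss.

$346.71 thousand

Competitive equilibrium: 99.5 − 0.44q = 17 + 0.524q → q* = 85.5809, p* = 61.8444.
Marginal revenue: MR = 99.5 − 0.88q. Set MR = MC: 99.5 − 0.88q = 17 + 0.524q → q_m = 58.7607.
Price p_m = 99.5 − 0.44·58.7607 = 73.6453; MC(q_m) = 17 + 0.524·58.7607 = 47.7906.
Competitive q* = 85.5809, so Δq = 26.8202; wedge = 73.6453 − 47.7906 = 25.8547.
Deadweight loss = ½ × 26.8202 × 25.8547 = $346.71 thousand.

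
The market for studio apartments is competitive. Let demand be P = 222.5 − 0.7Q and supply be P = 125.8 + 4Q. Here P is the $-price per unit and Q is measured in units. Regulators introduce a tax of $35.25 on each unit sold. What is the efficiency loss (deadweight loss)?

$132.19

Competitive equilibrium: 222.5 − 0.7Q = 125.8 + 4Q → Q* = 20.5745, P* = 208.0979.
With the tax, the buyer price exceeds the seller price by 35.25: (222.5 − 0.7Q) − (125.8 + 4Q) = 35.25 → Q' = 13.0745.
ΔQ = 20.5745 − 13.0745 = 7.5; the wedge equals the tax, 35.25.
Deadweight loss = ½ × 7.5 × 35.25 = $132.19.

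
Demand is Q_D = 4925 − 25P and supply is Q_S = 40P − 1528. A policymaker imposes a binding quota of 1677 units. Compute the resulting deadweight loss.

In inverse form: demand P = 197 − 0.04Q, supply P = 38.2 + 0.025Q.
Competitive equilibrium: 197 − 0.04Q = 38.2 + 0.025Q → Q* = 2443.0769, P* = 99.2769.
At Q = 1677: demand price = 197 − 0.04·1677 = 129.92; supply price = 38.2 + 0.025·1677 = 80.125.
ΔQ = 2443.0769 − 1677 = 766.0769; wedge = 129.92 − 80.125 = 49.795.
The triangle = ½ × 766.0769 × 49.795 = 19073.40.

19073.40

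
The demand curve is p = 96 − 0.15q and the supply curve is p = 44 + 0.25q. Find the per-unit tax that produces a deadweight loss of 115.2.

9.6

Competitive equilibrium: 96 − 0.15q = 44 + 0.25q → q* = 130, p* = 76.5.
A tax t gives Δq = t/0.4 and wedge t, so DWL = t²/0.8.
t²/0.8 = 115.2 → t² = 92.16 → t = 9.6.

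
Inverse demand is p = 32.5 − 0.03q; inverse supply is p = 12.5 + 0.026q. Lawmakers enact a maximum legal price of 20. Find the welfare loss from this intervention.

Competitive equilibrium: 32.5 − 0.03q = 12.5 + 0.026q → q* = 357.1429, p* = 21.7857.
At the ceiling p = 20, quantity supplied = (20 − 12.5)/0.026 = 288.4615.
Willingness to pay at q' = 288.4615: 32.5 − 0.03·288.4615 = 23.8462.
Δq = 357.1429 − 288.4615 = 68.6814; wedge = 23.8462 − 20 = 3.8462.
Deadweight loss = ½ × 68.6814 × 3.8462 = 132.08.

132.08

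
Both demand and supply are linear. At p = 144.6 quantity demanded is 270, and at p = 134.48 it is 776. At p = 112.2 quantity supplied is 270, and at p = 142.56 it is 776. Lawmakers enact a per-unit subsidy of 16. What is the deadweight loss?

Demand slope = (134.48 − 144.6)/(776 − 270) = −0.02, so p = 150 − 0.02q.
Supply slope = (142.56 − 112.2)/(776 − 270) = 0.06, so p = 96 + 0.06q.
Competitive equilibrium: 150 − 0.02q = 96 + 0.06q → q* = 675, p* = 136.5.
The subsidy lowers effective supply by 16: p = 80 + 0.06q.
New quantity: 150 − 0.02q = 80 + 0.06q → q' = 875.
Overproduction Δq = 875 − 675 = 200; wedge = subsidy = 16.
DWL = ½ × 200 × 16 = 1600.

1600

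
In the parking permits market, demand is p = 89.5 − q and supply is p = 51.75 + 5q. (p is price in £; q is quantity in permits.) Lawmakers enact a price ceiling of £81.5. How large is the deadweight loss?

£0.35

Competitive equilibrium: 89.5 − q = 51.75 + 5q → q* = 6.2917, p* = 83.2083.
At the ceiling p = 81.5, quantity supplied = (81.5 − 51.75)/5 = 5.95.
Willingness to pay at q' = 5.95: 89.5 − 1·5.95 = 83.55.
Δq = 6.2917 − 5.95 = 0.3417; wedge = 83.55 − 81.5 = 2.05.
Deadweight loss = ½ × 0.3417 × 2.05 = £0.35.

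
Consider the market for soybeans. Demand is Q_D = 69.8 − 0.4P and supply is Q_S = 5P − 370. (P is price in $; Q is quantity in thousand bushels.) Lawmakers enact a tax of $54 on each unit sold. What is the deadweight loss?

In inverse form: demand P = 174.5 − 2.5Q, supply P = 74 + 0.2Q.
Competitive equilibrium: 174.5 − 2.5Q = 74 + 0.2Q → Q* = 37.2222, P* = 81.4444.
With the tax, the buyer price exceeds the seller price by 54: (174.5 − 2.5Q) − (74 + 0.2Q) = 54 → Q' = 17.2222.
ΔQ = 37.2222 − 17.2222 = 20; the wedge equals the tax, 54.
Welfare loss = ½ × 20 × 54 = $540 thousand.

$540 thousand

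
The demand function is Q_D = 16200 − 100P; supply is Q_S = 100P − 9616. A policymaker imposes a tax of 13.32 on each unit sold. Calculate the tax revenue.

34978.32

In inverse form: demand P = 162 − 0.01Q, supply P = 96.16 + 0.01Q.
Competitive equilibrium: 162 − 0.01Q = 96.16 + 0.01Q → Q* = 3292, P* = 129.08.
With the tax, the buyer price exceeds the seller price by 13.32: (162 − 0.01Q) − (96.16 + 0.01Q) = 13.32 → Q' = 2626.
Tax revenue = 13.32 × 2626 = 34978.32.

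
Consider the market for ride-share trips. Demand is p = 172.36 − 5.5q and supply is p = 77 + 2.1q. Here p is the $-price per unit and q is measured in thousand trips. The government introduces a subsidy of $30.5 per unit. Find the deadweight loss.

$61.20 thousand

Competitive equilibrium: 172.36 − 5.5q = 77 + 2.1q → q* = 12.5474, p* = 103.3495.
The subsidy lowers effective supply by 30.5: p = 46.5 + 2.1q.
New quantity: 172.36 − 5.5q = 46.5 + 2.1q → q' = 16.5605.
Overproduction Δq = 16.5605 − 12.5474 = 4.0131; wedge = subsidy = 30.5.
DWL = ½ × 4.0131 × 30.5 = $61.20 thousand.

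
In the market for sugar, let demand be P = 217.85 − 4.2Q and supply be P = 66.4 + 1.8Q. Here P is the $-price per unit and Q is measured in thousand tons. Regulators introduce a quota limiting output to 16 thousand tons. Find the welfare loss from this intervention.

Competitive equilibrium: 217.85 − 4.2Q = 66.4 + 1.8Q → Q* = 25.2417, P* = 111.835.
At Q = 16: demand price = 217.85 − 4.2·16 = 150.65; supply price = 66.4 + 1.8·16 = 95.2.
ΔQ = 25.2417 − 16 = 9.2417; wedge = 150.65 − 95.2 = 55.45.
DWL = ½ × 9.2417 × 55.45 = $256.23 thousand.

$256.23 thousand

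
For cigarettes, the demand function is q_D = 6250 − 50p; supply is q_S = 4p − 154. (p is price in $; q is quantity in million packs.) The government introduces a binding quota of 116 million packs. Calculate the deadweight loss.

$5638.58 million

In inverse form: demand p = 125 − 0.02q, supply p = 38.5 + 0.25q.
Competitive equilibrium: 125 − 0.02q = 38.5 + 0.25q → q* = 320.3704, p* = 118.5926.
At q = 116: demand price = 125 − 0.02·116 = 122.68; supply price = 38.5 + 0.25·116 = 67.5.
Δq = 320.3704 − 116 = 204.3704; wedge = 122.68 − 67.5 = 55.18.
The triangle = ½ × 204.3704 × 55.18 = $5638.58 million.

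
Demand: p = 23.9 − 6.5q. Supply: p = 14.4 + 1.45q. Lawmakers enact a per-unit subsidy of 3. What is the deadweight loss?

0.57

Competitive equilibrium: 23.9 − 6.5q = 14.4 + 1.45q → q* = 1.195, p* = 16.1327.
The subsidy lowers effective supply by 3: p = 11.4 + 1.45q.
New quantity: 23.9 − 6.5q = 11.4 + 1.45q → q' = 1.5723.
Overproduction Δq = 1.5723 − 1.195 = 0.3773; wedge = subsidy = 3.
DWL = ½ × 0.3773 × 3 = 0.57.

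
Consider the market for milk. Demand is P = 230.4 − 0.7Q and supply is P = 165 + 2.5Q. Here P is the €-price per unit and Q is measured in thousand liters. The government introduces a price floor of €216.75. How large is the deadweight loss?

Competitive equilibrium: 230.4 − 0.7Q = 165 + 2.5Q → Q* = 20.4375, P* = 216.0938.
At the floor P = 216.75, quantity demanded = (230.4 − 216.75)/0.7 = 19.5.
Sellers' marginal cost at Q' = 19.5: 165 + 2.5·19.5 = 213.75.
ΔQ = 20.4375 − 19.5 = 0.9375; wedge = 216.75 − 213.75 = 3.
DWL = ½ × 0.9375 × 3 = €1.41 thousand.

€1.41 thousand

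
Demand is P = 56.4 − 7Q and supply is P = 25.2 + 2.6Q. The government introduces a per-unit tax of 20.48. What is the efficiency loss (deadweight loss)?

Competitive equilibrium: 56.4 − 7Q = 25.2 + 2.6Q → Q* = 3.25, P* = 33.65.
With the tax, the buyer price exceeds the seller price by 20.48: (56.4 − 7Q) − (25.2 + 2.6Q) = 20.48 → Q' = 1.11667.
ΔQ = 3.25 − 1.11667 = 2.13333; the wedge equals the tax, 20.48.
Welfare loss = ½ × 2.13333 × 20.48 = 21.85.

21.85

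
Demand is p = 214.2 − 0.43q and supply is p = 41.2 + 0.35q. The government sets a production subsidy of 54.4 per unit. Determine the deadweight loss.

Competitive equilibrium: 214.2 − 0.43q = 41.2 + 0.35q → q* = 221.7949, p* = 118.8282.
The subsidy lowers effective supply by 54.4: p = 0.35q − 13.2.
New quantity: 214.2 − 0.43q = 0.35q − 13.2 → q' = 291.5385.
Overproduction Δq = 291.5385 − 221.7949 = 69.7436; wedge = subsidy = 54.4.
DWL = ½ × 69.7436 × 54.4 = 1897.03.

1897.03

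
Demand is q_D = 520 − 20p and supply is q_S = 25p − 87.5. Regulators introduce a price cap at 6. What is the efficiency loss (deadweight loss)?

In inverse form: demand p = 26 − 0.05q, supply p = 3.5 + 0.04q.
Competitive equilibrium: 26 − 0.05q = 3.5 + 0.04q → q* = 250, p* = 13.5.
At the ceiling p = 6, quantity supplied = (6 − 3.5)/0.04 = 62.5.
Willingness to pay at q' = 62.5: 26 − 0.05·62.5 = 22.875.
Δq = 250 − 62.5 = 187.5; wedge = 22.875 − 6 = 16.875.
Deadweight loss = ½ × 187.5 × 16.875 = 1582.03.

1582.03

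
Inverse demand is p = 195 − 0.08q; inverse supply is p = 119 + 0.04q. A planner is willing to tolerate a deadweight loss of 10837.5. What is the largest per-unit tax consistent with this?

51

Competitive equilibrium: 195 − 0.08q = 119 + 0.04q → q* = 633.3333, p* = 144.3333.
A tax t gives Δq = t/0.12 and wedge t, so DWL = t²/0.24.
t²/0.24 = 10837.5 → t² = 2601 → t = 51.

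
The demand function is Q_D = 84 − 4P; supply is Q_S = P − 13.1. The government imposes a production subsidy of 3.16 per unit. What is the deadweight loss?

In inverse form: demand P = 21 − 0.25Q, supply P = 13.1 + Q.
Competitive equilibrium: 21 − 0.25Q = 13.1 + Q → Q* = 6.32, P* = 19.42.
The subsidy lowers effective supply by 3.16: P = 9.94 + Q.
New quantity: 21 − 0.25Q = 9.94 + Q → Q' = 8.848.
Overproduction ΔQ = 8.848 − 6.32 = 2.528; wedge = subsidy = 3.16.
DWL = ½ × 2.528 × 3.16 = 3.99.

3.99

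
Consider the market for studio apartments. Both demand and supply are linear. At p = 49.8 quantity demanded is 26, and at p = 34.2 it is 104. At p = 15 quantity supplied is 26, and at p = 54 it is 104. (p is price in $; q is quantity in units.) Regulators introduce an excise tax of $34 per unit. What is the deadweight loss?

Demand slope = (34.2 − 49.8)/(104 − 26) = −0.2, so p = 55 − 0.2q.
Supply slope = (54 − 15)/(104 − 26) = 0.5, so p = 2 + 0.5q.
Competitive equilibrium: 55 − 0.2q = 2 + 0.5q → q* = 75.7143, p* = 39.8571.
With the tax, the buyer price exceeds the seller price by 34: (55 − 0.2q) − (2 + 0.5q) = 34 → q' = 27.1429.
Δq = 75.7143 − 27.1429 = 48.5714; the wedge equals the tax, 34.
The triangle = ½ × 48.5714 × 34 = $825.71.

$825.71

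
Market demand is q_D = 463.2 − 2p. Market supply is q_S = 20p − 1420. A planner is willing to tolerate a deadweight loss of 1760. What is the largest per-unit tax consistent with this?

In inverse form: demand p = 231.6 − 0.5q, supply p = 71 + 0.05q.
Competitive equilibrium: 231.6 − 0.5q = 71 + 0.05q → q* = 292, p* = 85.6.
A tax t gives Δq = t/0.55 and wedge t, so DWL = t²/1.1.
t²/1.1 = 1760 → t² = 1936 → t = 44.

44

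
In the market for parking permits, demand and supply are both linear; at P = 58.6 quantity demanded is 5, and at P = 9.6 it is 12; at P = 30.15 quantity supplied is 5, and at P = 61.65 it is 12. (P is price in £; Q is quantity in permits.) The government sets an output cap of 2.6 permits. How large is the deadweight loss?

£136.59

Demand slope = (9.6 − 58.6)/(12 − 5) = −7, so P = 93.6 − 7Q.
Supply slope = (61.65 − 30.15)/(12 − 5) = 4.5, so P = 7.65 + 4.5Q.
Competitive equilibrium: 93.6 − 7Q = 7.65 + 4.5Q → Q* = 7.4739, P* = 41.2826.
At Q = 2.6: demand price = 93.6 − 7·2.6 = 75.4; supply price = 7.65 + 4.5·2.6 = 19.35.
ΔQ = 7.4739 − 2.6 = 4.8739; wedge = 75.4 − 19.35 = 56.05.
The triangle = ½ × 4.8739 × 56.05 = £136.59.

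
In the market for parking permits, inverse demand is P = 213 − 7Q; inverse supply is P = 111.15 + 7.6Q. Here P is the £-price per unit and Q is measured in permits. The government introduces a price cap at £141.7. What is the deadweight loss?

Competitive equilibrium: 213 − 7Q = 111.15 + 7.6Q → Q* = 6.976, P* = 164.1678.
At the ceiling P = 141.7, quantity supplied = (141.7 − 111.15)/7.6 = 4.0197.
Willingness to pay at Q' = 4.0197: 213 − 7·4.0197 = 184.8621.
ΔQ = 6.976 − 4.0197 = 2.9563; wedge = 184.8621 − 141.7 = 43.1621.
DWL = ½ × 2.9563 × 43.1621 = £63.80.

£63.80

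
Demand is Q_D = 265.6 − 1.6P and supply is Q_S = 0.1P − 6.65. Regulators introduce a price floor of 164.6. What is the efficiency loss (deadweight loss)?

269.67

In inverse form: demand P = 166 − 0.625Q, supply P = 66.5 + 10Q.
Competitive equilibrium: 166 − 0.625Q = 66.5 + 10Q → Q* = 9.3647, P* = 160.1471.
At the floor P = 164.6, quantity demanded = (166 − 164.6)/0.625 = 2.24.
Sellers' marginal cost at Q' = 2.24: 66.5 + 10·2.24 = 88.9.
ΔQ = 9.3647 − 2.24 = 7.1247; wedge = 164.6 − 88.9 = 75.7.
The triangle = ½ × 7.1247 × 75.7 = 269.67.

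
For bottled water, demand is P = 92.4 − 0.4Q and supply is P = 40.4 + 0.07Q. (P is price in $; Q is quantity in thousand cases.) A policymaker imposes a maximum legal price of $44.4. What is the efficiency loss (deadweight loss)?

$672.51 thousand

Competitive equilibrium: 92.4 − 0.4Q = 40.4 + 0.07Q → Q* = 110.6383, P* = 48.1447.
At the ceiling P = 44.4, quantity supplied = (44.4 − 40.4)/0.07 = 57.1429.
Willingness to pay at Q' = 57.1429: 92.4 − 0.4·57.1429 = 69.5428.
ΔQ = 110.6383 − 57.1429 = 53.4954; wedge = 69.5428 − 44.4 = 25.1428.
DWL = ½ × 53.4954 × 25.1428 = $672.51 thousand.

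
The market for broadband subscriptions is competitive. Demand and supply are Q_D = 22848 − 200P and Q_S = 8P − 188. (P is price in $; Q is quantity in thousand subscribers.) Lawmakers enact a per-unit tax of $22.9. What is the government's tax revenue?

In inverse form: demand P = 114.24 − 0.005Q, supply P = 23.5 + 0.125Q.
Competitive equilibrium: 114.24 − 0.005Q = 23.5 + 0.125Q → Q* = 698, P* = 110.75.
With the tax, the buyer price exceeds the seller price by 22.9: (114.24 − 0.005Q) − (23.5 + 0.125Q) = 22.9 → Q' = 521.8462.
Tax revenue = 22.9 × 521.8462 = $11950.28 thousand.

$11950.28 thousand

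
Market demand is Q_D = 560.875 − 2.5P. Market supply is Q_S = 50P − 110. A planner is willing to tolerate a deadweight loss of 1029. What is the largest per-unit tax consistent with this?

In inverse form: demand P = 224.35 − 0.4Q, supply P = 2.2 + 0.02Q.
Competitive equilibrium: 224.35 − 0.4Q = 2.2 + 0.02Q → Q* = 528.9286, P* = 12.7786.
A tax t gives ΔQ = t/0.42 and wedge t, so DWL = t²/0.84.
t²/0.84 = 1029 → t² = 864.36 → t = 29.4.

29.4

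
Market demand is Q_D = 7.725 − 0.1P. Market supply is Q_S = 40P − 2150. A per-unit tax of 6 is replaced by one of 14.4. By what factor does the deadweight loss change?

5.76

In inverse form: demand P = 77.25 − 10Q, supply P = 53.75 + 0.025Q.
Competitive equilibrium: 77.25 − 10Q = 53.75 + 0.025Q → Q* = 2.3441, P* = 53.8086.
For a per-unit tax t: ΔQ = t/10.025, so DWL = ½·t·(t/10.025) = t²/20.05.
At t = 6: DWL = 1.796. At t = 14.4: DWL = 10.342.
Ratio = (14.4/6)² = 5.76.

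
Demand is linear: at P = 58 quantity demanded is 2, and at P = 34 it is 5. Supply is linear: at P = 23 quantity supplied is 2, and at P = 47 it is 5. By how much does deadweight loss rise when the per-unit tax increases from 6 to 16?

6.875

Demand slope = (34 − 58)/(5 − 2) = −8, so P = 74 − 8Q.
Supply slope = (47 − 23)/(5 − 2) = 8, so P = 7 + 8Q.
Competitive equilibrium: 74 − 8Q = 7 + 8Q → Q* = 4.1875, P* = 40.5.
For a per-unit tax t: ΔQ = t/16, so DWL = ½·t·(t/16) = t²/32.
At t = 6: DWL = 1.125. At t = 16: DWL = 8.
Increase = 8 − 1.125 = 6.875.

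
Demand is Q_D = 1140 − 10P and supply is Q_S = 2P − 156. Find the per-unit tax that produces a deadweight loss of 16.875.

4.5

In inverse form: demand P = 114 − 0.1Q, supply P = 78 + 0.5Q.
Competitive equilibrium: 114 − 0.1Q = 78 + 0.5Q → Q* = 60, P* = 108.
A tax t gives ΔQ = t/0.6 and wedge t, so DWL = t²/1.2.
t²/1.2 = 16.875 → t² = 20.25 → t = 4.5.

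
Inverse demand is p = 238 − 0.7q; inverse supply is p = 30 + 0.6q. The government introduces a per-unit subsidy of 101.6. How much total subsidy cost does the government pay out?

24196.43

Competitive equilibrium: 238 − 0.7q = 30 + 0.6q → q* = 160, p* = 126.
The subsidy lowers effective supply by 101.6: p = 0.6q − 71.6.
New quantity: 238 − 0.7q = 0.6q − 71.6 → q' = 238.1538.
Total subsidy cost = 101.6 × 238.1538 = 24196.43.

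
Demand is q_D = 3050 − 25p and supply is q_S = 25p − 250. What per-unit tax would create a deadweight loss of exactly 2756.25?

21

In inverse form: demand p = 122 − 0.04q, supply p = 10 + 0.04q.
Competitive equilibrium: 122 − 0.04q = 10 + 0.04q → q* = 1400, p* = 66.
A tax t gives Δq = t/0.08 and wedge t, so DWL = t²/0.16.
t²/0.16 = 2756.25 → t² = 441 → t = 21.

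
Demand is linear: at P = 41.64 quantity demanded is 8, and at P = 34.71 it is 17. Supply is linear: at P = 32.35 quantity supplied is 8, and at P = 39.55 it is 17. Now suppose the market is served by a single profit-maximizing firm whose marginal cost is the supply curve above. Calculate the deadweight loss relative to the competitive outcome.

Demand slope = (34.71 − 41.64)/(17 − 8) = −0.77, so P = 47.8 − 0.77Q.
Supply slope = (39.55 − 32.35)/(17 − 8) = 0.8, so P = 25.95 + 0.8Q.
Competitive equilibrium: 47.8 − 0.77Q = 25.95 + 0.8Q → Q* = 13.9172, P* = 37.0838.
Marginal revenue: MR = 47.8 − 1.54Q. Set MR = MC: 47.8 − 1.54Q = 25.95 + 0.8Q → Q_m = 9.3376.
Price P_m = 47.8 − 0.77·9.3376 = 40.61; MC(Q_m) = 25.95 + 0.8·9.3376 = 33.4201.
Competitive Q* = 13.9172, so ΔQ = 4.5796; wedge = 40.61 − 33.4201 = 7.1899.
Welfare loss = ½ × 4.5796 × 7.1899 = 16.46.

16.46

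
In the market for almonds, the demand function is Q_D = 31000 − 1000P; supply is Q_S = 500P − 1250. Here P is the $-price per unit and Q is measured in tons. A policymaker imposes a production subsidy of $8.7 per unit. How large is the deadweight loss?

$12615

In inverse form: demand P = 31 − 0.001Q, supply P = 2.5 + 0.002Q.
Competitive equilibrium: 31 − 0.001Q = 2.5 + 0.002Q → Q* = 9500, P* = 21.5.
The subsidy lowers effective supply by 8.7: P = 0.002Q − 6.2.
New quantity: 31 − 0.001Q = 0.002Q − 6.2 → Q' = 12400.
Overproduction ΔQ = 12400 − 9500 = 2900; wedge = subsidy = 8.7.
Welfare loss = ½ × 2900 × 8.7 = $12615.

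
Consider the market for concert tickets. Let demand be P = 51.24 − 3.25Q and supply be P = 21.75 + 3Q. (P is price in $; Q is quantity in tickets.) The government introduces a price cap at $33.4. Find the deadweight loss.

$2.18

Competitive equilibrium: 51.24 − 3.25Q = 21.75 + 3Q → Q* = 4.7184, P* = 35.9052.
At the ceiling P = 33.4, quantity supplied = (33.4 − 21.75)/3 = 3.8833.
Willingness to pay at Q' = 3.8833: 51.24 − 3.25·3.8833 = 38.6193.
ΔQ = 4.7184 − 3.8833 = 0.8351; wedge = 38.6193 − 33.4 = 5.2193.
Deadweight loss = ½ × 0.8351 × 5.2193 = $2.18.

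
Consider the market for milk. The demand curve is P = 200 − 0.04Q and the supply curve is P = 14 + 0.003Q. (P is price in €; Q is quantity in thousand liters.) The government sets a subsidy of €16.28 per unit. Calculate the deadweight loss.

Competitive equilibrium: 200 − 0.04Q = 14 + 0.003Q → Q* = 4325.5814, P* = 26.9767.
The subsidy lowers effective supply by 16.28: P = 0.003Q − 2.28.
New quantity: 200 − 0.04Q = 0.003Q − 2.28 → Q' = 4704.186.
Overproduction ΔQ = 4704.186 − 4325.5814 = 378.6046; wedge = subsidy = 16.28.
The triangle = ½ × 378.6046 × 16.28 = €3081.84 thousand.

€3081.84 thousand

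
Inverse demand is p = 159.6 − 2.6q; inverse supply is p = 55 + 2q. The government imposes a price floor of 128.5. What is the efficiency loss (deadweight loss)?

267.16

Competitive equilibrium: 159.6 − 2.6q = 55 + 2q → q* = 22.7391, p* = 100.4783.
At the floor p = 128.5, quantity demanded = (159.6 − 128.5)/2.6 = 11.9615.
Sellers' marginal cost at q' = 11.9615: 55 + 2·11.9615 = 78.923.
Δq = 22.7391 − 11.9615 = 10.7776; wedge = 128.5 − 78.923 = 49.577.
Welfare loss = ½ × 10.7776 × 49.577 = 267.16.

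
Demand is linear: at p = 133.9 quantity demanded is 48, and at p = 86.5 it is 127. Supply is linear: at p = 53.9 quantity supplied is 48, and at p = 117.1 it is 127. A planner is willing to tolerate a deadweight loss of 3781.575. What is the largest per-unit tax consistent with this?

102.9

Demand slope = (86.5 − 133.9)/(127 − 48) = −0.6, so p = 162.7 − 0.6q.
Supply slope = (117.1 − 53.9)/(127 − 48) = 0.8, so p = 15.5 + 0.8q.
Competitive equilibrium: 162.7 − 0.6q = 15.5 + 0.8q → q* = 105.1429, p* = 99.6143.
A tax t gives Δq = t/1.4 and wedge t, so DWL = t²/2.8.
t²/2.8 = 3781.575 → t² = 10588.41 → t = 102.9.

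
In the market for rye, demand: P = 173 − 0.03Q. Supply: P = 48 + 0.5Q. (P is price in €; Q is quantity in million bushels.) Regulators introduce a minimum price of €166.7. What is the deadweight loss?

€177.07 million

Competitive equilibrium: 173 − 0.03Q = 48 + 0.5Q → Q* = 235.8491, P* = 165.9245.
At the floor P = 166.7, quantity demanded = (173 − 166.7)/0.03 = 210.
Sellers' marginal cost at Q' = 210: 48 + 0.5·210 = 153.
ΔQ = 235.8491 − 210 = 25.8491; wedge = 166.7 − 153 = 13.7.
DWL = ½ × 25.8491 × 13.7 = €177.07 million.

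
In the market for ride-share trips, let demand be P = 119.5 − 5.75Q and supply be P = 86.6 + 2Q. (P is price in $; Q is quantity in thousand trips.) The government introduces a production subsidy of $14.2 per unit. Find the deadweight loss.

$13.01 thousand

Competitive equilibrium: 119.5 − 5.75Q = 86.6 + 2Q → Q* = 4.2452, P* = 95.0903.
The subsidy lowers effective supply by 14.2: P = 72.4 + 2Q.
New quantity: 119.5 − 5.75Q = 72.4 + 2Q → Q' = 6.0774.
Overproduction ΔQ = 6.0774 − 4.2452 = 1.8322; wedge = subsidy = 14.2.
Deadweight loss = ½ × 1.8322 × 14.2 = $13.01 thousand.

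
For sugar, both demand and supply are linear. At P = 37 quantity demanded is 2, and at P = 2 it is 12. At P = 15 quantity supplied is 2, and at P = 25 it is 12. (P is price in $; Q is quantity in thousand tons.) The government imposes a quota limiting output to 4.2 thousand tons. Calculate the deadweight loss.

Demand slope = (2 − 37)/(12 − 2) = −3.5, so P = 44 − 3.5Q.
Supply slope = (25 − 15)/(12 − 2) = 1, so P = 13 + Q.
Competitive equilibrium: 44 − 3.5Q = 13 + Q → Q* = 6.8889, P* = 19.8889.
At Q = 4.2: demand price = 44 − 3.5·4.2 = 29.3; supply price = 13 + 1·4.2 = 17.2.
ΔQ = 6.8889 − 4.2 = 2.6889; wedge = 29.3 − 17.2 = 12.1.
DWL = ½ × 2.6889 × 12.1 = $16.27 thousand.

$16.27 thousand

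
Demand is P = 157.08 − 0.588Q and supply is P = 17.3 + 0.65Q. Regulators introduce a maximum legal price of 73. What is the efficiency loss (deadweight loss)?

Competitive equilibrium: 157.08 − 0.588Q = 17.3 + 0.65Q → Q* = 112.9079, P* = 90.6901.
At the ceiling P = 73, quantity supplied = (73 − 17.3)/0.65 = 85.6923.
Willingness to pay at Q' = 85.6923: 157.08 − 0.588·85.6923 = 106.6929.
ΔQ = 112.9079 − 85.6923 = 27.2156; wedge = 106.6929 − 73 = 33.6929.
DWL = ½ × 27.2156 × 33.6929 = 458.49.

458.49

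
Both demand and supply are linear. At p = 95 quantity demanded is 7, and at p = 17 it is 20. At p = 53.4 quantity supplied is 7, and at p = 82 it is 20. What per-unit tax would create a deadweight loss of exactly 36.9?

Demand slope = (17 − 95)/(20 − 7) = −6, so p = 137 − 6q.
Supply slope = (82 − 53.4)/(20 − 7) = 2.2, so p = 38 + 2.2q.
Competitive equilibrium: 137 − 6q = 38 + 2.2q → q* = 12.0732, p* = 64.561.
A tax t gives Δq = t/8.2 and wedge t, so DWL = t²/16.4.
t²/16.4 = 36.9 → t² = 605.16 → t = 24.6.

24.6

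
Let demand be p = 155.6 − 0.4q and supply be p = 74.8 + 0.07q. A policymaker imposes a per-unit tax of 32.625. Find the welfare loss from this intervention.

1132.33

Competitive equilibrium: 155.6 − 0.4q = 74.8 + 0.07q → q* = 171.9149, p* = 86.834.
With the tax, the buyer price exceeds the seller price by 32.625: (155.6 − 0.4q) − (74.8 + 0.07q) = 32.625 → q' = 102.5.
Δq = 171.9149 − 102.5 = 69.4149; the wedge equals the tax, 32.625.
Deadweight loss = ½ × 69.4149 × 32.625 = 1132.33.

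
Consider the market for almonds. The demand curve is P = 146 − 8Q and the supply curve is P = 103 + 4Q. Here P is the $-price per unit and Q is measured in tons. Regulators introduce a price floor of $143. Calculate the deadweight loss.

$61.76

Competitive equilibrium: 146 − 8Q = 103 + 4Q → Q* = 3.5833, P* = 117.3333.
At the floor P = 143, quantity demanded = (146 − 143)/8 = 0.375.
Sellers' marginal cost at Q' = 0.375: 103 + 4·0.375 = 104.5.
ΔQ = 3.5833 − 0.375 = 3.2083; wedge = 143 − 104.5 = 38.5.
The triangle = ½ × 3.2083 × 38.5 = $61.76.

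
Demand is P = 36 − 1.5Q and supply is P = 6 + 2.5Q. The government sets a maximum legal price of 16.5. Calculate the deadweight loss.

Competitive equilibrium: 36 − 1.5Q = 6 + 2.5Q → Q* = 7.5, P* = 24.75.
At the ceiling P = 16.5, quantity supplied = (16.5 − 6)/2.5 = 4.2.
Willingness to pay at Q' = 4.2: 36 − 1.5·4.2 = 29.7.
ΔQ = 7.5 − 4.2 = 3.3; wedge = 29.7 − 16.5 = 13.2.
Welfare loss = ½ × 3.3 × 13.2 = 21.78.

21.78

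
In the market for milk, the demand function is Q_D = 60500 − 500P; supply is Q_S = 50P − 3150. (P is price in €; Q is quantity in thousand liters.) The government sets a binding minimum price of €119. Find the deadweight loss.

€29454.55 thousand

In inverse form: demand P = 121 − 0.002Q, supply P = 63 + 0.02Q.
Competitive equilibrium: 121 − 0.002Q = 63 + 0.02Q → Q* = 2636.36364, P* = 115.72727.
At the floor P = 119, quantity demanded = (121 − 119)/0.002 = 1000.
Sellers' marginal cost at Q' = 1000: 63 + 0.02·1000 = 83.
ΔQ = 2636.36364 − 1000 = 1636.36364; wedge = 119 − 83 = 36.
DWL = ½ × 1636.36364 × 36 = €29454.55 thousand.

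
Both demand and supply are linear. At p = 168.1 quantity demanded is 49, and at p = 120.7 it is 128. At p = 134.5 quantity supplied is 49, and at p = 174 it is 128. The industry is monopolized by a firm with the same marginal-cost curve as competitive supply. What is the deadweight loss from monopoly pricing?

Demand slope = (120.7 − 168.1)/(128 − 49) = −0.6, so p = 197.5 − 0.6q.
Supply slope = (174 − 134.5)/(128 − 49) = 0.5, so p = 110 + 0.5q.
Competitive equilibrium: 197.5 − 0.6q = 110 + 0.5q → q* = 79.5455, p* = 149.7727.
Marginal revenue: MR = 197.5 − 1.2q. Set MR = MC: 197.5 − 1.2q = 110 + 0.5q → q_m = 51.4706.
Price p_m = 197.5 − 0.6·51.4706 = 166.6176; MC(q_m) = 110 + 0.5·51.4706 = 135.7353.
Competitive q* = 79.5455, so Δq = 28.0749; wedge = 166.6176 − 135.7353 = 30.8823.
The triangle = ½ × 28.0749 × 30.8823 = 433.51.

433.51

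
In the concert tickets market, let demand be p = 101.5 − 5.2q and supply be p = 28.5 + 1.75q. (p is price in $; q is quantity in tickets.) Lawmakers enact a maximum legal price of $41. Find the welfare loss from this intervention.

Competitive equilibrium: 101.5 − 5.2q = 28.5 + 1.75q → q* = 10.5036, p* = 46.8813.
At the ceiling p = 41, quantity supplied = (41 − 28.5)/1.75 = 7.1429.
Willingness to pay at q' = 7.1429: 101.5 − 5.2·7.1429 = 64.3569.
Δq = 10.5036 − 7.1429 = 3.3607; wedge = 64.3569 − 41 = 23.3569.
DWL = ½ × 3.3607 × 23.3569 = $39.25.

$39.25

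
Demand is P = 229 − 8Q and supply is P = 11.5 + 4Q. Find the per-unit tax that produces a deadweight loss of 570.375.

117

Competitive equilibrium: 229 − 8Q = 11.5 + 4Q → Q* = 18.125, P* = 84.
A tax t gives ΔQ = t/12 and wedge t, so DWL = t²/24.
t²/24 = 570.375 → t² = 13689 → t = 117.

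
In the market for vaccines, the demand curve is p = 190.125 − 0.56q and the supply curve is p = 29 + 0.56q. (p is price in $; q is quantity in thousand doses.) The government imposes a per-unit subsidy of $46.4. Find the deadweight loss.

Competitive equilibrium: 190.125 − 0.56q = 29 + 0.56q → q* = 143.8616, p* = 109.5625.
The subsidy lowers effective supply by 46.4: p = 0.56q − 17.4.
New quantity: 190.125 − 0.56q = 0.56q − 17.4 → q' = 185.2902.
Overproduction Δq = 185.2902 − 143.8616 = 41.4286; wedge = subsidy = 46.4.
Welfare loss = ½ × 41.4286 × 46.4 = $961.14 thousand.

$961.14 thousand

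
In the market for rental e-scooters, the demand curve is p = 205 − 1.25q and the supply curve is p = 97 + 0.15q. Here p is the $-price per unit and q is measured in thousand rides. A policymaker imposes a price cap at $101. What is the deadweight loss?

$1783.49 thousand

Competitive equilibrium: 205 − 1.25q = 97 + 0.15q → q* = 77.1429, p* = 108.5714.
At the ceiling p = 101, quantity supplied = (101 − 97)/0.15 = 26.6667.
Willingness to pay at q' = 26.6667: 205 − 1.25·26.6667 = 171.6666.
Δq = 77.1429 − 26.6667 = 50.4762; wedge = 171.6666 − 101 = 70.6666.
DWL = ½ × 50.4762 × 70.6666 = $1783.49 thousand.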